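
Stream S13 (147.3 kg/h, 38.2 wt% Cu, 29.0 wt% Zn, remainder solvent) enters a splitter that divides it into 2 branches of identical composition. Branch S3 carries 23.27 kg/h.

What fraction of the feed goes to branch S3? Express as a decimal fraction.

0.158

Fraction to S3 = 23.27/147.3 = 0.1580.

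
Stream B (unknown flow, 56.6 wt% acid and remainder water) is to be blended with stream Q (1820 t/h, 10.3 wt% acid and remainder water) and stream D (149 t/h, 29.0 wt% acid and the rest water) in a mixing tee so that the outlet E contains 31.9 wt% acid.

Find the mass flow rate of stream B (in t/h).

1609 t/h

Let B be the unknown flow. Total out = 1969 + B.
acid balance: 230.67 + 0.566·B = 0.319·(1969 + B)
(0.566 − 0.319)·B = 0.319×1969 − 230.67 = 397.44
B = 397.44 / 0.247 = 1609.1 t/h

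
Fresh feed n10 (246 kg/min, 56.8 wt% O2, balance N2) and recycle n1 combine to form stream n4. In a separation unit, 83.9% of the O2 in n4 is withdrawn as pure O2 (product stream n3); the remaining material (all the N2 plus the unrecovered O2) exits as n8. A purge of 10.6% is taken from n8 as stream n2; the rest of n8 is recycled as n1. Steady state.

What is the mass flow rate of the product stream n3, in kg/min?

136.9 kg/min

O2 in n4: m_A = 246×0.568 + (1−0.106)·(1−0.839)·m_A, so m_A = 139.73/0.8561 = 163.22 kg/min.
Product n3 = 0.839×163.22 = 136.94 kg/min.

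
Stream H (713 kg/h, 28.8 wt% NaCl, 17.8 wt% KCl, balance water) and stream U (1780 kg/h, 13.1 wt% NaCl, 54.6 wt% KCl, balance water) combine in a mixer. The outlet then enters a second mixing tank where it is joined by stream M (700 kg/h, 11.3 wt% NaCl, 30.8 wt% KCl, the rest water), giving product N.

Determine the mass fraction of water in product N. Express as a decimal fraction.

0.426

Overall, product flow = 3193 kg/h.
water in = 713×0.534 + 1780×0.323 + 700×0.579 = 1361 kg/h.
water fraction in N = 0.426.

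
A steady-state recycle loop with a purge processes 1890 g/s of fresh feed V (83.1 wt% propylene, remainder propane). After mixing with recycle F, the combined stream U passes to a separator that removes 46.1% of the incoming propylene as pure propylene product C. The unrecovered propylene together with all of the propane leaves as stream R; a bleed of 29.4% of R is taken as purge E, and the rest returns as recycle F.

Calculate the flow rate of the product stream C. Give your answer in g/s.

propylene in U: m_A = 1890×0.831 + (1−0.294)·(1−0.461)·m_A, so m_A = 1570.6/0.6195 = 2535.4 g/s.
Product C = 0.461×2535.4 = 1168.8 g/s.

1169 g/s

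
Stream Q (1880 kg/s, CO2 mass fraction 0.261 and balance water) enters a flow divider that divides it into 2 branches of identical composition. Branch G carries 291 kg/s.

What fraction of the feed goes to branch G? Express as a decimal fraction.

0.155

Fraction to G = 291/1880 = 0.1548.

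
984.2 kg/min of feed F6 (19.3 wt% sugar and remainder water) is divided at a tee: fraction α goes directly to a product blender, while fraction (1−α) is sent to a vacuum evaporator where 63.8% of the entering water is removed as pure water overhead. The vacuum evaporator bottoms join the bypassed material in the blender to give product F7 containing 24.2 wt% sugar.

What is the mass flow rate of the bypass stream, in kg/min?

All 984.2×0.193 = 189.95 kg/min of sugar reaches F7, so F7 = 189.95/0.242 = 784.92 kg/min and vapour = 199.28 kg/min.
The evaporator receives (1−α)·984.2 of feed at 0.807 water and removes 0.638 of that water:
0.638×0.807×(1−α)×984.2 = 199.28
(1−α) = 199.28/506.73 = 0.3933;  α = 0.6067.
Bypass flow = 0.6067×984.2 = 597.15 kg/min.

597.1 kg/min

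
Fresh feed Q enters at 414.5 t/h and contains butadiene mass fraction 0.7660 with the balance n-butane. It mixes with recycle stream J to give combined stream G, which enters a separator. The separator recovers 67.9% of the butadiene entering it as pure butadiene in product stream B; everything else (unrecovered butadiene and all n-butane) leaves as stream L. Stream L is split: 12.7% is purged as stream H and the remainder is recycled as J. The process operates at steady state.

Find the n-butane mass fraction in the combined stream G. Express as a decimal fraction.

n-butane enters only via Q and leaves only via the purge: 414.5×0.234 = 0.127×(n-butane in L), and the separator passes all n-butane, so n-butane in G = n-butane in L = 763.72 t/h.
butadiene in G: m_A = 414.5×0.766 + (1−0.127)·(1−0.679)·m_A, so m_A = 317.51/0.7198 = 441.12 t/h.
G = 441.12 + 763.72 = 1204.8 t/h.
n-butane fraction in G = 763.72/1204.8 = 0.6339.

0.6339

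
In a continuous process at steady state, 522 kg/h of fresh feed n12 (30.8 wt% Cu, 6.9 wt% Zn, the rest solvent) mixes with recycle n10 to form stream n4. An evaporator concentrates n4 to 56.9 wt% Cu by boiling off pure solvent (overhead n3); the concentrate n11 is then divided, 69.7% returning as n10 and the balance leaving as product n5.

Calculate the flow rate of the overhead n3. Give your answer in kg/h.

239.4 kg/h

Overall Cu balance (none leaves overhead): Cu in fresh feed = Cu in product, i.e. 522×0.308 = (1−0.697)·n11·0.569.
n11 = 160.78/(0.569×0.303) = 932.54 kg/h.
Recycle n10 = 0.697×932.54 = 649.98 kg/h.
Combined feed n4 = 522 + 649.98 = 1172 kg/h.
Overhead n3 = n4 − n11 = 1172 − 932.54 = 239.44 kg/h.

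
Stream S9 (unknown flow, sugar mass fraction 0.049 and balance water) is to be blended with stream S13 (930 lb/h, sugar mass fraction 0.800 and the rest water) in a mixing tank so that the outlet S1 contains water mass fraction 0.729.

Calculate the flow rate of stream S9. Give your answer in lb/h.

Let S9 be the unknown flow. Total out = 930 + S9.
water balance: 186 + 0.951·S9 = 0.729·(930 + S9)
(0.951 − 0.729)·S9 = 0.729×930 − 186 = 491.97
S9 = 491.97 / 0.222 = 2216.1 lb/h

2216 lb/h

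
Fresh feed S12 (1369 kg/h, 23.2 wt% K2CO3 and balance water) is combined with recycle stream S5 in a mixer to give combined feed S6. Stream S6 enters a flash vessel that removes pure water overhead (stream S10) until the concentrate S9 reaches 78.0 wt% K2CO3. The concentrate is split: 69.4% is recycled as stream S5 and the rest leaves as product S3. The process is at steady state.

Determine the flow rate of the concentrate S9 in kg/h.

1331 kg/h

Overall K2CO3 balance (none leaves overhead): K2CO3 in fresh feed = K2CO3 in product, i.e. 1369×0.232 = (1−0.694)·S9·0.780.
S9 = 317.61/(0.780×0.306) = 1330.7 kg/h.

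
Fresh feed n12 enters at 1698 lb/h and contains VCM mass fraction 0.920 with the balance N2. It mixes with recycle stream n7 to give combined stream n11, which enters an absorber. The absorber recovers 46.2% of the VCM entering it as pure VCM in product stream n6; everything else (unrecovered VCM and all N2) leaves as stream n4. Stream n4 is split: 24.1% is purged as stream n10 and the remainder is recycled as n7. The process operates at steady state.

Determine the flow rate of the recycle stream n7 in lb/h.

1506 lb/h

N2 enters only via n12 and leaves only via the purge: 1698×0.080 = 0.241×(N2 in n4), and the absorber passes all N2, so N2 in n11 = N2 in n4 = 563.65 lb/h.
VCM in n11: m_A = 1698×0.920 + (1−0.241)·(1−0.462)·m_A, so m_A = 1562.2/0.5917 = 2640.3 lb/h.
n4 = (1−0.462)×2640.3 + 563.65 = 1984.1 lb/h.
Recycle n7 = (1−0.241)×1984.1 = 1506 lb/h.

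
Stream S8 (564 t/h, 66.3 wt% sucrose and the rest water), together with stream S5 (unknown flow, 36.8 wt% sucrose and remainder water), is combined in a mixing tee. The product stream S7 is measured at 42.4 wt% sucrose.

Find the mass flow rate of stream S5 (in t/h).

Let S5 be the unknown flow. Total out = 564 + S5.
sucrose balance: 373.93 + 0.368·S5 = 0.424·(564 + S5)
(0.368 − 0.424)·S5 = 0.424×564 − 373.93 = -134.8
S5 = -134.8 / -0.056 = 2407.1 t/h

2407 t/h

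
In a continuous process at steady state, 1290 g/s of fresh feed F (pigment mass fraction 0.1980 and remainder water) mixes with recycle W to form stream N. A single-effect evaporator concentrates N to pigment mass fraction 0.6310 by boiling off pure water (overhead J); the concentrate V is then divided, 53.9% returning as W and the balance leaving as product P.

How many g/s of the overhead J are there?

Overall pigment balance (none leaves overhead): pigment in fresh feed = pigment in product, i.e. 1290×0.198 = (1−0.539)·V·0.631.
V = 255.42/(0.631×0.461) = 878.06 g/s.
Recycle W = 0.539×878.06 = 473.27 g/s.
Combined feed N = 1290 + 473.27 = 1763.3 g/s.
Overhead J = N − V = 1763.3 − 878.06 = 885.21 g/s.

885.2 g/s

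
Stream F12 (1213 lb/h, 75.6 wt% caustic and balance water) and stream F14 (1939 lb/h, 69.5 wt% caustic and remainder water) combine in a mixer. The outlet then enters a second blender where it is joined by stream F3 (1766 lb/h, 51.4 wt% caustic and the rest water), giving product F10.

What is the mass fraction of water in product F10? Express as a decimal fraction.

Overall, product flow = 4918 lb/h.
water in = 1213×0.244 + 1939×0.305 + 1766×0.486 = 1745.6 lb/h.
water fraction in F10 = 0.355.

0.355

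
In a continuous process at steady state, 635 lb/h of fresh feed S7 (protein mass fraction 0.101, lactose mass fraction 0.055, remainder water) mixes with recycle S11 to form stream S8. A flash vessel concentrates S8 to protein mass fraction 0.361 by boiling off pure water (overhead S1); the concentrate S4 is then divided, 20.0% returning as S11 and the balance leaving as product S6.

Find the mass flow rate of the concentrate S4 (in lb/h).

222.1 lb/h

Overall protein balance (none leaves overhead): protein in fresh feed = protein in product, i.e. 635×0.101 = (1−0.200)·S4·0.361.
S4 = 64.135/(0.361×0.800) = 222.07 lb/h.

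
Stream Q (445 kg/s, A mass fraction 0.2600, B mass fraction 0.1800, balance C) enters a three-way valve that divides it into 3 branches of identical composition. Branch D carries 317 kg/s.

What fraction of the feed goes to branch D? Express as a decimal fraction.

Fraction to D = 317/445 = 0.7124.

0.712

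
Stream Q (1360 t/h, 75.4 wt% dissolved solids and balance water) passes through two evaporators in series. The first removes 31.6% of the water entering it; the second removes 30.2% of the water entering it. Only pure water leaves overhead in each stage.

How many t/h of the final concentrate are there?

water in feed = 1360×0.246 = 334.56 t/h.
After stage 1: water left = (1−0.316)×334.56 = 228.84; stream total = 1254.3 t/h.
After stage 2: water left = (1−0.302)×228.84 = 159.73; final concentrate = 1185.2 t/h.

1185 t/h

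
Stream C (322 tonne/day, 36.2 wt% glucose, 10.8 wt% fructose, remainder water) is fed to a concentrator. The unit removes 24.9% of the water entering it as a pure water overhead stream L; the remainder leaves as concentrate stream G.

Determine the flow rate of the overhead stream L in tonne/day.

42.49 tonne/day

water entering = 322×0.530 = 170.66 tonne/day; overhead removed = 0.249×170.66 = 42.494 tonne/day.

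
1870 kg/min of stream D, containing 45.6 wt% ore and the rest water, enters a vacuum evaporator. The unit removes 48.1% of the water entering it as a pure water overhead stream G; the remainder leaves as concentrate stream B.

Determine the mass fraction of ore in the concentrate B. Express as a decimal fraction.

ore is not removed: 1870×0.456 = 852.72 kg/min of ore enters B.
water entering = 1870×0.544 = 1017.3 kg/min; overhead removed = 0.481×1017.3 = 489.31 kg/min.
Concentrate = 1870 − 489.31 = 1380.7 kg/min.
Mass fraction = 852.72/1380.7 = 0.618.

0.618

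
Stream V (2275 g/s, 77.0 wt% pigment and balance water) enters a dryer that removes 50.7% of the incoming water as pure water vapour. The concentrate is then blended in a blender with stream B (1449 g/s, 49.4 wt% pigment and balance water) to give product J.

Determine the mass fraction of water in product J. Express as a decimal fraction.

0.287

Vapour removed = 0.507×0.230×2275 = 265.29 g/s; concentrate = 2009.7 g/s.
water reaching the mixer = 257.96 (from concentrate) + 1449×0.506 = 991.16 g/s.
Product flow = 2009.7 + 1449 = 3458.7 g/s; water fraction = 0.287.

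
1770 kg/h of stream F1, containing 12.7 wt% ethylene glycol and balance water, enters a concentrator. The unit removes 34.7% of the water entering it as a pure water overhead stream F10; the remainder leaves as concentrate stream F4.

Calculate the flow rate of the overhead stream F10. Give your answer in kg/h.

water entering = 1770×0.873 = 1545.2 kg/h; overhead removed = 0.347×1545.2 = 536.19 kg/h.

536.2 kg/h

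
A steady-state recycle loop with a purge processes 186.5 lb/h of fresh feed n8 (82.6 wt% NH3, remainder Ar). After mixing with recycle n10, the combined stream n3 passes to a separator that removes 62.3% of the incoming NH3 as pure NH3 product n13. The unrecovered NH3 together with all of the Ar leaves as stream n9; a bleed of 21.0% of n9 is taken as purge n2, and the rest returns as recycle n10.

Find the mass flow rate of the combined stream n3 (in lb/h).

373.9 lb/h

Ar enters only via n8 and leaves only via the purge: 186.5×0.174 = 0.210×(Ar in n9), and the separator passes all Ar, so Ar in n3 = Ar in n9 = 154.53 lb/h.
NH3 in n3: m_A = 186.5×0.826 + (1−0.210)·(1−0.623)·m_A, so m_A = 154.05/0.7022 = 219.39 lb/h.
n3 = 219.39 + 154.53 = 373.92 lb/h.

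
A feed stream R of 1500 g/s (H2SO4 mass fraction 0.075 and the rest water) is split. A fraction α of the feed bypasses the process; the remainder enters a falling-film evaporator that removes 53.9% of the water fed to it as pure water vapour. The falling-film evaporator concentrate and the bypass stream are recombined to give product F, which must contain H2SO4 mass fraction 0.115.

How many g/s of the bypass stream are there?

All 1500×0.075 = 112.5 g/s of H2SO4 reaches F, so F = 112.5/0.115 = 978.26 g/s and vapour = 521.74 g/s.
The evaporator receives (1−α)·1500 of feed at 0.925 water and removes 0.539 of that water:
0.539×0.925×(1−α)×1500 = 521.74
(1−α) = 521.74/747.86 = 0.6976;  α = 0.3024.
Bypass flow = 0.3024×1500 = 453.54 g/s.

453.5 g/s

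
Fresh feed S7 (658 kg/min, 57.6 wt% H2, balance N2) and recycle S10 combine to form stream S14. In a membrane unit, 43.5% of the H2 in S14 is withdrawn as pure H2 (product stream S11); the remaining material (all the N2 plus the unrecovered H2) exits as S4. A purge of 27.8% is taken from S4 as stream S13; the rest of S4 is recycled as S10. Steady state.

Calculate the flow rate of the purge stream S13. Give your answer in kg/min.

379.5 kg/min

N2 enters only via S7 and leaves only via the purge: 658×0.424 = 0.278×(N2 in S4), and the membrane unit passes all N2, so N2 in S14 = N2 in S4 = 1003.6 kg/min.
H2 in S14: m_A = 658×0.576 + (1−0.278)·(1−0.435)·m_A, so m_A = 379.01/0.5921 = 640.14 kg/min.
S4 = (1−0.435)×640.14 + 1003.6 = 1365.2 kg/min.
Purge S13 = 0.278×1365.2 = 379.54 kg/min.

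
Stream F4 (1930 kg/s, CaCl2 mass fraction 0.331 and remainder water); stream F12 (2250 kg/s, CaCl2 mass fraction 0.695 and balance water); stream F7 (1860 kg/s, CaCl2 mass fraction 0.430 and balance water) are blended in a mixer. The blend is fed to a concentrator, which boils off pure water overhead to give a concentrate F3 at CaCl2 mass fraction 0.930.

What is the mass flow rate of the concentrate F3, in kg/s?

3228 kg/s

CaCl2 entering = 1930×0.331 + 2250×0.695 + 1860×0.430 = 3002.4 kg/s.
All CaCl2 reports to F3, so F3 = 3002.4/0.930 = 3228.4 kg/s.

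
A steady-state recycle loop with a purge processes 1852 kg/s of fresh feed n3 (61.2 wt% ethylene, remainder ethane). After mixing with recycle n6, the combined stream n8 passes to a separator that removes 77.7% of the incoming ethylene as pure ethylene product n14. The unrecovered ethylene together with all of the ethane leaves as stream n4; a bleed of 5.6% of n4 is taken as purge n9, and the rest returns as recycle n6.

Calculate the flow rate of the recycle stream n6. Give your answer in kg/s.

12420 kg/s

ethane enters only via n3 and leaves only via the purge: 1852×0.388 = 0.056×(ethane in n4), and the separator passes all ethane, so ethane in n8 = ethane in n4 = 12832 kg/s.
ethylene in n8: m_A = 1852×0.612 + (1−0.056)·(1−0.777)·m_A, so m_A = 1133.4/0.7895 = 1435.6 kg/s.
n4 = (1−0.777)×1435.6 + 12832 = 13152 kg/s.
Recycle n6 = (1−0.056)×13152 = 12415 kg/s.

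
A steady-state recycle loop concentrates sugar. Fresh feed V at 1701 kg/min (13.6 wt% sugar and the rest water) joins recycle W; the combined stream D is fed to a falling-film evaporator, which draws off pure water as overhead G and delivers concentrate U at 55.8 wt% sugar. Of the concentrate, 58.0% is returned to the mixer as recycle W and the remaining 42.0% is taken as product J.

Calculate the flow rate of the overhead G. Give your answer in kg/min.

Overall sugar balance (none leaves overhead): sugar in fresh feed = sugar in product, i.e. 1701×0.136 = (1−0.580)·U·0.558.
U = 231.34/(0.558×0.420) = 987.1 kg/min.
Recycle W = 0.580×987.1 = 572.52 kg/min.
Combined feed D = 1701 + 572.52 = 2273.5 kg/min.
Overhead G = D − U = 2273.5 − 987.1 = 1286.4 kg/min.

1286 kg/min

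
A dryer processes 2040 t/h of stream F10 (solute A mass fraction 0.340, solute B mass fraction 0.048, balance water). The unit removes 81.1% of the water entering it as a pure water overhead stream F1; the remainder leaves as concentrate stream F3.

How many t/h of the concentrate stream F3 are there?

water entering = 2040×0.612 = 1248.5 t/h; overhead removed = 0.811×1248.5 = 1012.5 t/h.
Concentrate = 2040 − 1012.5 = 1027.5 t/h.

1027 t/h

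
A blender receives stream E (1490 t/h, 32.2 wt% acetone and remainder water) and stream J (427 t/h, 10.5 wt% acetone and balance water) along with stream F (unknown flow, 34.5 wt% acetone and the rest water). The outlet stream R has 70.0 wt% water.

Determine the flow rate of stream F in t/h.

1122 t/h

Let F be the unknown flow. Total out = 1917 + F.
water balance: 1392.4 + 0.655·F = 0.700·(1917 + F)
(0.655 − 0.700)·F = 0.700×1917 − 1392.4 = -50.485
F = -50.485 / -0.045 = 1121.9 t/h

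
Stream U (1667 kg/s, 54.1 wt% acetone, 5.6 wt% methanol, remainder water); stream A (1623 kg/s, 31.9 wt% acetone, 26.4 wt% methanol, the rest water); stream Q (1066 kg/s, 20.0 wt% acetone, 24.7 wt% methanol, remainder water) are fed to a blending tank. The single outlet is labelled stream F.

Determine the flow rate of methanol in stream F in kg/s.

methanol out = methanol in = 1667×0.056 + 1623×0.264 + 1066×0.247 = 785.13 kg/s.

785.1 kg/s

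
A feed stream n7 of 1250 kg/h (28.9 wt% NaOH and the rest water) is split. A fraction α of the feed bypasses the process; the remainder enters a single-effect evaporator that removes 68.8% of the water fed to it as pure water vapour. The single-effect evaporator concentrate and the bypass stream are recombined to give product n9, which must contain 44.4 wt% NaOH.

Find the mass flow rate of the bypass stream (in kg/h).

All 1250×0.289 = 361.25 kg/h of NaOH reaches n9, so n9 = 361.25/0.444 = 813.63 kg/h and vapour = 436.37 kg/h.
The evaporator receives (1−α)·1250 of feed at 0.711 water and removes 0.688 of that water:
0.688×0.711×(1−α)×1250 = 436.37
(1−α) = 436.37/611.46 = 0.7137;  α = 0.2863.
Bypass flow = 0.2863×1250 = 357.93 kg/h.

357.9 kg/h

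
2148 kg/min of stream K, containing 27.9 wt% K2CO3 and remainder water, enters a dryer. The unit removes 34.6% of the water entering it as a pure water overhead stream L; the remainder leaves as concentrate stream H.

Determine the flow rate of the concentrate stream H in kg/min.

water entering = 2148×0.721 = 1548.7 kg/min; overhead removed = 0.346×1548.7 = 535.85 kg/min.
Concentrate = 2148 − 535.85 = 1612.1 kg/min.

1612 kg/min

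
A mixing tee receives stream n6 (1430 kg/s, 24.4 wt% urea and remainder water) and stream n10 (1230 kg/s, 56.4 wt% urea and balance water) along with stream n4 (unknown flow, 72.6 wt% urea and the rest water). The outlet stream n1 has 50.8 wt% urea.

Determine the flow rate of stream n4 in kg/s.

Let n4 be the unknown flow. Total out = 2660 + n4.
urea balance: 1042.6 + 0.726·n4 = 0.508·(2660 + n4)
(0.726 − 0.508)·n4 = 0.508×2660 − 1042.6 = 308.64
n4 = 308.64 / 0.218 = 1415.8 kg/s

1416 kg/s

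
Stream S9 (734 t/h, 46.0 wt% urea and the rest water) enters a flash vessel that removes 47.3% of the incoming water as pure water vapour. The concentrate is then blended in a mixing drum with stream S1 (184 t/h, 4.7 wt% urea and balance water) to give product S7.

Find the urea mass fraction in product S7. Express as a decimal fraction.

Vapour removed = 0.473×0.540×734 = 187.48 t/h; concentrate = 546.52 t/h.
urea reaching the mixer = 337.64 (from concentrate) + 184×0.047 = 346.29 t/h.
Product flow = 546.52 + 184 = 730.52 t/h; urea fraction = 0.474.

0.474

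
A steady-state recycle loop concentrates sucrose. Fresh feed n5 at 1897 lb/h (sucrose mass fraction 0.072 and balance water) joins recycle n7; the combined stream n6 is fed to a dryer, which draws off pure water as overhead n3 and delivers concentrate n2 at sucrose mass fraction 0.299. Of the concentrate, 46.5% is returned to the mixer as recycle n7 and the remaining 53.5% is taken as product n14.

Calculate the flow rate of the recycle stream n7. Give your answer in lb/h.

397 lb/h

Overall sucrose balance (none leaves overhead): sucrose in fresh feed = sucrose in product, i.e. 1897×0.072 = (1−0.465)·n2·0.299.
n2 = 136.58/(0.299×0.535) = 853.84 lb/h.
Recycle n7 = 0.465×853.84 = 397.03 lb/h.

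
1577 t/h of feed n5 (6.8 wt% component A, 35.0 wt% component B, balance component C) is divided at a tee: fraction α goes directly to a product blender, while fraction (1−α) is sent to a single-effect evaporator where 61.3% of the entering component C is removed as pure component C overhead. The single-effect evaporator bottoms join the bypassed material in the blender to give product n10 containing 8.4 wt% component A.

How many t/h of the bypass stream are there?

735 t/h

All 1577×0.068 = 107.24 t/h of component A reaches n10, so n10 = 107.24/0.084 = 1276.6 t/h and vapour = 300.38 t/h.
The evaporator receives (1−α)·1577 of feed at 0.582 component C and removes 0.613 of that component C:
0.613×0.582×(1−α)×1577 = 300.38
(1−α) = 300.38/562.62 = 0.5339;  α = 0.4661.
Bypass flow = 0.4661×1577 = 735.04 t/h.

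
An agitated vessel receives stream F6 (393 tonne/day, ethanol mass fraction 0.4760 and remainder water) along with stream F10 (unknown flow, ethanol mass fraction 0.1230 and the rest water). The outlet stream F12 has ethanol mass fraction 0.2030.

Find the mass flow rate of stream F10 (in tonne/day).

Let F10 be the unknown flow. Total out = 393 + F10.
ethanol balance: 187.07 + 0.123·F10 = 0.203·(393 + F10)
(0.123 − 0.203)·F10 = 0.203×393 − 187.07 = -107.29
F10 = -107.29 / -0.080 = 1341.1 tonne/day

1341 tonne/day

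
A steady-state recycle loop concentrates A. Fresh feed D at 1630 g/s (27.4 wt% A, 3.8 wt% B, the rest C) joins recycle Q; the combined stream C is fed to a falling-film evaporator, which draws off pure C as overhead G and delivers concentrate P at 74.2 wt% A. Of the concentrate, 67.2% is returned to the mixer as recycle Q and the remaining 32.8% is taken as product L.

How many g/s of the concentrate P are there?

1835 g/s

Overall A balance (none leaves overhead): A in fresh feed = A in product, i.e. 1630×0.274 = (1−0.672)·P·0.742.
P = 446.62/(0.742×0.328) = 1835.1 g/s.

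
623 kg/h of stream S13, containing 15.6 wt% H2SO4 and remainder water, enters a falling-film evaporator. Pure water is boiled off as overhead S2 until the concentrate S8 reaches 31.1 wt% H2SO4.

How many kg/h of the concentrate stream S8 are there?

312.5 kg/h

H2SO4 is conserved: 623×0.156 = 97.188 kg/h all reports to the concentrate.
Concentrate = 97.188/(target fraction) = 312.5 kg/h.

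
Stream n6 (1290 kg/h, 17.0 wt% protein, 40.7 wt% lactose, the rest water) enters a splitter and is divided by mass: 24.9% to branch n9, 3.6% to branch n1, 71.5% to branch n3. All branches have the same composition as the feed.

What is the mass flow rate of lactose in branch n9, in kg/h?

130.7 kg/h

Branch n9 total = 0.249×1290 = 321.21 kg/h.
lactose in n9 = 0.407×321.21 = 130.73 kg/h.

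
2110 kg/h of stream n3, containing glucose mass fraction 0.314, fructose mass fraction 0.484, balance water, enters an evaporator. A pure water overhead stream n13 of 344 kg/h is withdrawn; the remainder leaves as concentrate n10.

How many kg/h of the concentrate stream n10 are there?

Concentrate = 2110 − 344 = 1766 kg/h.

1766 kg/h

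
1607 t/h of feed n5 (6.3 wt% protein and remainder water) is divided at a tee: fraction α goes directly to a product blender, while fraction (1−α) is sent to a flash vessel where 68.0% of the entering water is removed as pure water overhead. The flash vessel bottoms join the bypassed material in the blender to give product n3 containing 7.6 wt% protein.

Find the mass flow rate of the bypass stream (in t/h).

All 1607×0.063 = 101.24 t/h of protein reaches n3, so n3 = 101.24/0.076 = 1332.1 t/h and vapour = 274.88 t/h.
The evaporator receives (1−α)·1607 of feed at 0.937 water and removes 0.680 of that water:
0.680×0.937×(1−α)×1607 = 274.88
(1−α) = 274.88/1023.9 = 0.2685;  α = 0.7315.
Bypass flow = 0.7315×1607 = 1175.6 t/h.

1176 t/h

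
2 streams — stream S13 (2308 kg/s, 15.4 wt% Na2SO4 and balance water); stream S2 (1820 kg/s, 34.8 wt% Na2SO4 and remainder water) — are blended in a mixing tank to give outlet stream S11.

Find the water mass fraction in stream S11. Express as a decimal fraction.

0.760

Total flow out = 2308 + 1820 = 4128 kg/s.
water in = 2308×0.846 + 1820×0.652 = 3139.2 kg/s.
water mass fraction in S11 = 3139.2/4128 = 0.760.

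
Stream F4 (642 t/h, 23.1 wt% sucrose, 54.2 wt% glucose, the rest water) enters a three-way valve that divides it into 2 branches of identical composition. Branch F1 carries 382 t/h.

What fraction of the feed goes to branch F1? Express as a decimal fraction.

0.595

Fraction to F1 = 382/642 = 0.5950.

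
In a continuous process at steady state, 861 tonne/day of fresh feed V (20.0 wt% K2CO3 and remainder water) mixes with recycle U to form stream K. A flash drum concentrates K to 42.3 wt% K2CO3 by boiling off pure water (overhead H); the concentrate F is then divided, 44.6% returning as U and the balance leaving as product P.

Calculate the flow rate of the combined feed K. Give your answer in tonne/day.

1189 tonne/day

Overall K2CO3 balance (none leaves overhead): K2CO3 in fresh feed = K2CO3 in product, i.e. 861×0.200 = (1−0.446)·F·0.423.
F = 172.2/(0.423×0.554) = 734.82 tonne/day.
Recycle U = 0.446×734.82 = 327.73 tonne/day.
Combined feed K = 861 + 327.73 = 1188.7 tonne/day.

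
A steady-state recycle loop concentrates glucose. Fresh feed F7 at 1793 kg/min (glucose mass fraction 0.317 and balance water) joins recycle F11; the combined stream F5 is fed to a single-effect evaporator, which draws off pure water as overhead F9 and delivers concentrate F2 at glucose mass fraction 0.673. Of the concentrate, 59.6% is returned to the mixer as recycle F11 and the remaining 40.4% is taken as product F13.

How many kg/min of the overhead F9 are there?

948.5 kg/min

Overall glucose balance (none leaves overhead): glucose in fresh feed = glucose in product, i.e. 1793×0.317 = (1−0.596)·F2·0.673.
F2 = 568.38/(0.673×0.404) = 2090.5 kg/min.
Recycle F11 = 0.596×2090.5 = 1245.9 kg/min.
Combined feed F5 = 1793 + 1245.9 = 3038.9 kg/min.
Overhead F9 = F5 − F2 = 3038.9 − 2090.5 = 948.45 kg/min.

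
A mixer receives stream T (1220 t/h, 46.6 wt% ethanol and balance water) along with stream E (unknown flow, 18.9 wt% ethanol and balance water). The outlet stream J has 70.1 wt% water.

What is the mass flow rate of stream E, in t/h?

1852 t/h

Let E be the unknown flow. Total out = 1220 + E.
water balance: 651.48 + 0.811·E = 0.701·(1220 + E)
(0.811 − 0.701)·E = 0.701×1220 − 651.48 = 203.74
E = 203.74 / 0.110 = 1852.2 t/h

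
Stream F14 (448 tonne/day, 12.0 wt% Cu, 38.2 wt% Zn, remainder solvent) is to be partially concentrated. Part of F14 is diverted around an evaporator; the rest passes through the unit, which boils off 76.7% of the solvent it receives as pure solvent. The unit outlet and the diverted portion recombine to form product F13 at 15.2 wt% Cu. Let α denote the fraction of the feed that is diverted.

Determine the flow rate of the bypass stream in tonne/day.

All 448×0.120 = 53.76 tonne/day of Cu reaches F13, so F13 = 53.76/0.152 = 353.68 tonne/day and vapour = 94.316 tonne/day.
The evaporator receives (1−α)·448 of feed at 0.498 solvent and removes 0.767 of that solvent:
0.767×0.498×(1−α)×448 = 94.316
(1−α) = 94.316/171.12 = 0.5512;  α = 0.4488.
Bypass flow = 0.4488×448 = 201.08 tonne/day.

201.1 tonne/day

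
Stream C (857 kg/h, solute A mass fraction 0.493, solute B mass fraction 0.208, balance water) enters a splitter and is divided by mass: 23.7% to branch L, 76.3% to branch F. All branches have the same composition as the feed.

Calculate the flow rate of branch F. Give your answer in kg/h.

653.9 kg/h

Branch F flow = 0.763×857 = 653.89 kg/h.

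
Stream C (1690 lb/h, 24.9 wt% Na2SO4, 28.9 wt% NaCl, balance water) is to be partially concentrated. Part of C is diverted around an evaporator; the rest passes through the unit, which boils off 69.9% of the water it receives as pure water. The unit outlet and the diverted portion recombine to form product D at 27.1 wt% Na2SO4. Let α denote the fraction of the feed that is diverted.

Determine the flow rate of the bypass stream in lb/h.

1265 lb/h

All 1690×0.249 = 420.81 lb/h of Na2SO4 reaches D, so D = 420.81/0.271 = 1552.8 lb/h and vapour = 137.2 lb/h.
The evaporator receives (1−α)·1690 of feed at 0.462 water and removes 0.699 of that water:
0.699×0.462×(1−α)×1690 = 137.2
(1−α) = 137.2/545.77 = 0.2514;  α = 0.7486.
Bypass flow = 0.7486×1690 = 1265.2 lb/h.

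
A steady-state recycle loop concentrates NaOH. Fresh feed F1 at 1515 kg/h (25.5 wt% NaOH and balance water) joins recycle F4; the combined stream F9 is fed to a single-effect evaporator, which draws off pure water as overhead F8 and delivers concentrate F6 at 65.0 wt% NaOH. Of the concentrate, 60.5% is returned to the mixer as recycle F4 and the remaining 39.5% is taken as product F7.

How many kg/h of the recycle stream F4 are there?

910.3 kg/h

Overall NaOH balance (none leaves overhead): NaOH in fresh feed = NaOH in product, i.e. 1515×0.255 = (1−0.605)·F6·0.650.
F6 = 386.32/(0.650×0.395) = 1504.7 kg/h.
Recycle F4 = 0.605×1504.7 = 910.33 kg/h.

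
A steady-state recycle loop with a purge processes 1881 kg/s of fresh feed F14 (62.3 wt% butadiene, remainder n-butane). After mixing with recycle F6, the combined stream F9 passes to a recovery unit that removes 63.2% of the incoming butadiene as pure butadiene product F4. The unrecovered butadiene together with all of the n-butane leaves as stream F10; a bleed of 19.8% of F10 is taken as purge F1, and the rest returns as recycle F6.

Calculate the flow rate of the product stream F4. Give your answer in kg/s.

1051 kg/s

butadiene in F9: m_A = 1881×0.623 + (1−0.198)·(1−0.632)·m_A, so m_A = 1171.9/0.7049 = 1662.5 kg/s.
Product F4 = 0.632×1662.5 = 1050.7 kg/s.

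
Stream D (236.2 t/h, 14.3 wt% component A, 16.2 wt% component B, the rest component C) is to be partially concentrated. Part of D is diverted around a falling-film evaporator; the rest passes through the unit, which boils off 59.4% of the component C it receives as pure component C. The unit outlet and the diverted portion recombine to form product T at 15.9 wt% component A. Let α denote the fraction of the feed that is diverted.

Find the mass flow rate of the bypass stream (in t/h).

178.6 t/h

All 236.2×0.143 = 33.777 t/h of component A reaches T, so T = 33.777/0.159 = 212.43 t/h and vapour = 23.769 t/h.
The evaporator receives (1−α)·236.2 of feed at 0.695 component C and removes 0.594 of that component C:
0.594×0.695×(1−α)×236.2 = 23.769
(1−α) = 23.769/97.51 = 0.2438;  α = 0.7562.
Bypass flow = 0.7562×236.2 = 178.63 t/h.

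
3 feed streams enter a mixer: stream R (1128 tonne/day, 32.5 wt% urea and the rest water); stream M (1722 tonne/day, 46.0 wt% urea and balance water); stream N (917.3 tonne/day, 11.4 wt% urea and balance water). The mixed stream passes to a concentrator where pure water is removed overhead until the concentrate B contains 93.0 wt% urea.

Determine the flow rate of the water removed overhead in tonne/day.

urea entering = 1128×0.325 + 1722×0.460 + 917.3×0.114 = 1263.3 tonne/day.
All urea reports to B, so B = 1263.3/0.930 = 1358.4 tonne/day.
Total feed = 3767.3 tonne/day; overhead = 3767.3 − 1358.4 = 2408.9 tonne/day.

2409 tonne/day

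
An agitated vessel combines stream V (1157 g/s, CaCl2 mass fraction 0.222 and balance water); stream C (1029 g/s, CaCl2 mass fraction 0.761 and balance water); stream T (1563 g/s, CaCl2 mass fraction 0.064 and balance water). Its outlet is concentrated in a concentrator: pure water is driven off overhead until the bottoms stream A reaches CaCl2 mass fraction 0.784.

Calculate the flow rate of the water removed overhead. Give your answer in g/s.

2295 g/s

CaCl2 entering = 1157×0.222 + 1029×0.761 + 1563×0.064 = 1140 g/s.
All CaCl2 reports to A, so A = 1140/0.784 = 1454 g/s.
Total feed = 3749 g/s; overhead = 3749 − 1454 = 2295 g/s.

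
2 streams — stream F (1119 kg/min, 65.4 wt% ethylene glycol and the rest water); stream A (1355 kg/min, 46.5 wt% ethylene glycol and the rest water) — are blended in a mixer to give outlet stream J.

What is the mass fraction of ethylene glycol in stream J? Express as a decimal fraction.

Total flow out = 1119 + 1355 = 2474 kg/min.
ethylene glycol in = 1119×0.654 + 1355×0.465 = 1361.9 kg/min.
ethylene glycol mass fraction in J = 1361.9/2474 = 0.5505.

0.5505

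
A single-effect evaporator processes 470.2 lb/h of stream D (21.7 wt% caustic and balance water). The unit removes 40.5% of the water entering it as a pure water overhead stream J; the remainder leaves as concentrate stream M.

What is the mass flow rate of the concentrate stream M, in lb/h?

321.1 lb/h

water entering = 470.2×0.783 = 368.17 lb/h; overhead removed = 0.405×368.17 = 149.11 lb/h.
Concentrate = 470.2 − 149.11 = 321.09 lb/h.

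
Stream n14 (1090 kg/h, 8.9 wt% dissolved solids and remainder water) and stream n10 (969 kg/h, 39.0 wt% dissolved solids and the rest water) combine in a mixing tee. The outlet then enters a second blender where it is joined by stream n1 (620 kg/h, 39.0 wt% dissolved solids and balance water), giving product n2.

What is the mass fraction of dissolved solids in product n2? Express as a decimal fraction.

Overall, product flow = 2679 kg/h.
dissolved solids in = 1090×0.089 + 969×0.390 + 620×0.390 = 716.72 kg/h.
dissolved solids fraction in n2 = 0.2675.

0.2675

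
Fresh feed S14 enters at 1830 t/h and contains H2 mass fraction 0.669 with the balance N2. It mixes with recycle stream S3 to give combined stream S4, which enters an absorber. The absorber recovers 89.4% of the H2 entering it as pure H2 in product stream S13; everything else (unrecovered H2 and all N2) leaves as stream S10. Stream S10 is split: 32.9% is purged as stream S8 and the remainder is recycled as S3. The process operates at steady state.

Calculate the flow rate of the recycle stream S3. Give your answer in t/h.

N2 enters only via S14 and leaves only via the purge: 1830×0.331 = 0.329×(N2 in S10), and the absorber passes all N2, so N2 in S4 = N2 in S10 = 1841.1 t/h.
H2 in S4: m_A = 1830×0.669 + (1−0.329)·(1−0.894)·m_A, so m_A = 1224.3/0.9289 = 1318 t/h.
S10 = (1−0.894)×1318 + 1841.1 = 1980.8 t/h.
Recycle S3 = (1−0.329)×1980.8 = 1329.1 t/h.

1329 t/h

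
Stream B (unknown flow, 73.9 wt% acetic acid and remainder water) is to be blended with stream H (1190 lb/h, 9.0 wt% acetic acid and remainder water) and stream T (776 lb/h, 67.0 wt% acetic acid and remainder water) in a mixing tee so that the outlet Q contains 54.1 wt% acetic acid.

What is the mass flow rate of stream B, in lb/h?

Let B be the unknown flow. Total out = 1966 + B.
acetic acid balance: 627.02 + 0.739·B = 0.541·(1966 + B)
(0.739 − 0.541)·B = 0.541×1966 − 627.02 = 436.59
B = 436.59 / 0.198 = 2205 lb/h

2205 lb/h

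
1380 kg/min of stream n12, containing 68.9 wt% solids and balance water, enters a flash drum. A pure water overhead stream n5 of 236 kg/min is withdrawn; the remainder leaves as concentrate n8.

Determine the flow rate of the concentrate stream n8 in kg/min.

1144 kg/min

Concentrate = 1380 − 236 = 1144 kg/min.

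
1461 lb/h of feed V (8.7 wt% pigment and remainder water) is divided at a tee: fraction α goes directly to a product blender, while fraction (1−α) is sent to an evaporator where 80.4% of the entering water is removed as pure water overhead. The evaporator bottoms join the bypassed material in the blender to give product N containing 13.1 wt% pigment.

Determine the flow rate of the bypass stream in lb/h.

792.5 lb/h

All 1461×0.087 = 127.11 lb/h of pigment reaches N, so N = 127.11/0.131 = 970.28 lb/h and vapour = 490.72 lb/h.
The evaporator receives (1−α)·1461 of feed at 0.913 water and removes 0.804 of that water:
0.804×0.913×(1−α)×1461 = 490.72
(1−α) = 490.72/1072.4 = 0.4576;  α = 0.5424.
Bypass flow = 0.5424×1461 = 792.49 lb/h.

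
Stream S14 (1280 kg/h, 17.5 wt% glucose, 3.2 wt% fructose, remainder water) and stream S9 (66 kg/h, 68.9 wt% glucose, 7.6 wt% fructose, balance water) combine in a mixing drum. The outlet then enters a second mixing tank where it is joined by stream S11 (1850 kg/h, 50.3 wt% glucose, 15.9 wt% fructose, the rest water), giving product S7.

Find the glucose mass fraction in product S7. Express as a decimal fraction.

Overall, product flow = 3196 kg/h.
glucose in = 1280×0.175 + 66×0.689 + 1850×0.503 = 1200 kg/h.
glucose fraction in S7 = 0.3755.

0.3755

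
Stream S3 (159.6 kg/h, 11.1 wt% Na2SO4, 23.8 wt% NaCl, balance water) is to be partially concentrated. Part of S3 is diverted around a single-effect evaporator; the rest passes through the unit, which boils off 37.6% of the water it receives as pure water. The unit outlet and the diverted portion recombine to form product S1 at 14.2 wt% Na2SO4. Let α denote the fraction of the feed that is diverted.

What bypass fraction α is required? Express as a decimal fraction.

All 159.6×0.111 = 17.716 kg/h of Na2SO4 reaches S1, so S1 = 17.716/0.142 = 124.76 kg/h and vapour = 34.842 kg/h.
The evaporator receives (1−α)·159.6 of feed at 0.651 water and removes 0.376 of that water:
0.376×0.651×(1−α)×159.6 = 34.842
(1−α) = 34.842/39.066 = 0.8919;  α = 0.1081.

0.108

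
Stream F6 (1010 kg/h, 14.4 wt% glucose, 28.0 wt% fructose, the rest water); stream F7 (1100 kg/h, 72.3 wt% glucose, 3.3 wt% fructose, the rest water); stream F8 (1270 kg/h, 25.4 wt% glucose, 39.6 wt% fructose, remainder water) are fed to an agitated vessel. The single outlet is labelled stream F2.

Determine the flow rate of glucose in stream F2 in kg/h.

1263 kg/h

glucose out = glucose in = 1010×0.144 + 1100×0.723 + 1270×0.254 = 1263.3 kg/h.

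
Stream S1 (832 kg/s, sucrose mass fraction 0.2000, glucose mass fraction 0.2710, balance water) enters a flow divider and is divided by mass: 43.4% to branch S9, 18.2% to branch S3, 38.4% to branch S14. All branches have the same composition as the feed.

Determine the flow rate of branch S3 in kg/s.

151.4 kg/s

Branch S3 flow = 0.182×832 = 151.42 kg/s.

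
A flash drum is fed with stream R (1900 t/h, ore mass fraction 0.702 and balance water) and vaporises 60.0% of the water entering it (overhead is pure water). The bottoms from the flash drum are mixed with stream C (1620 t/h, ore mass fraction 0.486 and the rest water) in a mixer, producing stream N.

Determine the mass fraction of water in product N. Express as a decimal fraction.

Vapour removed = 0.600×0.298×1900 = 339.72 t/h; concentrate = 1560.3 t/h.
water reaching the mixer = 226.48 (from concentrate) + 1620×0.514 = 1059.2 t/h.
Product flow = 1560.3 + 1620 = 3180.3 t/h; water fraction = 0.333.

0.333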